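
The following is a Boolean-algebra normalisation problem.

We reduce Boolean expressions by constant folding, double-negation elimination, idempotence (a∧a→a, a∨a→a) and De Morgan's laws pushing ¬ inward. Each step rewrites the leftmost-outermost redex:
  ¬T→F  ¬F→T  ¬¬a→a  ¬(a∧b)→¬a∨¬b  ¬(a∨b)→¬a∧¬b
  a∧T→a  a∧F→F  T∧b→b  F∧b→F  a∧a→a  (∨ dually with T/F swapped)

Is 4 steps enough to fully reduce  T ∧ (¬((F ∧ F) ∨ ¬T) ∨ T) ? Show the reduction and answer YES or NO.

Answer: YES — reaches normal form T in 2 ≤ 4 steps

Reduction:
  start: T ∧ (¬((F ∧ F) ∨ ¬T) ∨ T)
  [1] ¬((F ∧ F) ∨ ¬T) ∨ T
  [2] T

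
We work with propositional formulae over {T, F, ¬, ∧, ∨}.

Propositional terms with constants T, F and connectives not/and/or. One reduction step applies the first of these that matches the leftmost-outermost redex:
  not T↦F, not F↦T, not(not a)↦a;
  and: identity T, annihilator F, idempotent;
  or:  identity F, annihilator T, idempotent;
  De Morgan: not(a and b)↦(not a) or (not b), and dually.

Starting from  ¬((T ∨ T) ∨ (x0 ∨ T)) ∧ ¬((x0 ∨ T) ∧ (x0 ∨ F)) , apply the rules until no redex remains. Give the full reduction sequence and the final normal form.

  start: ¬((T ∨ T) ∨ (x0 ∨ T)) ∧ ¬((x0 ∨ T) ∧ (x0 ∨ F))
  step 1: (¬(T ∨ T) ∧ ¬(x0 ∨ T)) ∧ ¬((x0 ∨ T) ∧ (x0 ∨ F))
  step 2: ((¬T ∧ ¬T) ∧ ¬(x0 ∨ T)) ∧ ¬((x0 ∨ T) ∧ (x0 ∨ F))
  step 3: (¬T ∧ ¬(x0 ∨ T)) ∧ ¬((x0 ∨ T) ∧ (x0 ∨ F))
  step 4: (F ∧ ¬(x0 ∨ T)) ∧ ¬((x0 ∨ T) ∧ (x0 ∨ F))
  step 5: F ∧ ¬((x0 ∨ T) ∧ (x0 ∨ F))
  step 6: F

Answer: normal form = F  (in 6 steps)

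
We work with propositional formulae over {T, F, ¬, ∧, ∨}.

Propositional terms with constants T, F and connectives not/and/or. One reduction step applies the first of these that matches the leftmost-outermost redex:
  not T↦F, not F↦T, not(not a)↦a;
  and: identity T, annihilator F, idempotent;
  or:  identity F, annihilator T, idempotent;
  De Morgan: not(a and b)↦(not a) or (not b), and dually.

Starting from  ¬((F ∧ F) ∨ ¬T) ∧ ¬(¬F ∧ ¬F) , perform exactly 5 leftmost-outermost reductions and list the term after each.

  start: ¬((F ∧ F) ∨ ¬T) ∧ ¬(¬F ∧ ¬F)
  [1] (¬(F ∧ F) ∧ ¬¬T) ∧ ¬(¬F ∧ ¬F)
  [2] ((¬F ∨ ¬F) ∧ ¬¬T) ∧ ¬(¬F ∧ ¬F)
  [3] (¬F ∧ ¬¬T) ∧ ¬(¬F ∧ ¬F)
  [4] (T ∧ ¬¬T) ∧ ¬(¬F ∧ ¬F)
  [5] ¬¬T ∧ ¬(¬F ∧ ¬F)

Answer: after 5 steps: ¬¬T ∧ ¬(¬F ∧ ¬F)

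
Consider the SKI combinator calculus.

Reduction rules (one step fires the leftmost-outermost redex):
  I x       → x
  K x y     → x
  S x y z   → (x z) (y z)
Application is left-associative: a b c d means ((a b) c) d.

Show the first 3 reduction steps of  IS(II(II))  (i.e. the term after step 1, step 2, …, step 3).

Answer: after 3 steps: S(II)

Derivation:
  start: IS(II(II))
  →1  S(II(II))
  →2  S(I(II))
  →3  S(II)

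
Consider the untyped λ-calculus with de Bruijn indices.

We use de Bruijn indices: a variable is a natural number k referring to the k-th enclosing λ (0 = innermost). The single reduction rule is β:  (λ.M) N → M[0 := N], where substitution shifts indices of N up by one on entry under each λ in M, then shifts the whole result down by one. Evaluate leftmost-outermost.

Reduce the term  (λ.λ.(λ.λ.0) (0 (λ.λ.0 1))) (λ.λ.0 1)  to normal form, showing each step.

  start: (λ.λ.(λ.λ.0) (0 (λ.λ.0 1))) (λ.λ.0 1)
  [1] λ.(λ.λ.0) (0 (λ.λ.0 1))
  [2] λ.λ.0

Answer: normal form = λ.λ.0  (in 2 steps)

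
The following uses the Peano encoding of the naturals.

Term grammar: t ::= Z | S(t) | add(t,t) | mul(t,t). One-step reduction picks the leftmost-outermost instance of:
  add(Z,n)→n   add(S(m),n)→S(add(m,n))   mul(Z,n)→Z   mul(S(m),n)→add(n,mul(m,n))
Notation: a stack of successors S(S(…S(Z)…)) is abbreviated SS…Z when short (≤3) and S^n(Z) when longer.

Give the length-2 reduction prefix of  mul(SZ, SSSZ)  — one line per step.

Answer: after 2 steps: S(add(SSZ, mul(Z, SSSZ)))

Derivation:
  start: mul(SZ, SSSZ)
  step 1: add(SSSZ, mul(Z, SSSZ))
  step 2: S(add(SSZ, mul(Z, SSSZ)))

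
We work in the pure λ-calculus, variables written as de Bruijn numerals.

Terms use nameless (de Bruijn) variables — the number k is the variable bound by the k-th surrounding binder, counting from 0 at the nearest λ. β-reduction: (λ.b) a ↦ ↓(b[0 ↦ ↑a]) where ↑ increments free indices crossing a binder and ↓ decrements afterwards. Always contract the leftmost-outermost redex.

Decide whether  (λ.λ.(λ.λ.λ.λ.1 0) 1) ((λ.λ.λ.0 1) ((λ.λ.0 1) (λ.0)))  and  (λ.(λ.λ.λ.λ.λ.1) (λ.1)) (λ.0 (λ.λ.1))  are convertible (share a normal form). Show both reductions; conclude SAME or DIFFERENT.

Term A:
  start: (λ.λ.(λ.λ.λ.λ.1 0) 1) ((λ.λ.λ.0 1) ((λ.λ.0 1) (λ.0)))
  →1  λ.(λ.λ.λ.λ.1 0) ((λ.λ.λ.0 1) ((λ.λ.0 1) (λ.0)))
  →2  λ.λ.λ.λ.1 0

Term B:
  start: (λ.(λ.λ.λ.λ.λ.1) (λ.1)) (λ.0 (λ.λ.1))
  →1  (λ.λ.λ.λ.λ.1) (λ.λ.0 (λ.λ.1))
  →2  λ.λ.λ.λ.1

Answer: DIFFERENT — A ⇓ λ.λ.λ.λ.1 0, B ⇓ λ.λ.λ.λ.1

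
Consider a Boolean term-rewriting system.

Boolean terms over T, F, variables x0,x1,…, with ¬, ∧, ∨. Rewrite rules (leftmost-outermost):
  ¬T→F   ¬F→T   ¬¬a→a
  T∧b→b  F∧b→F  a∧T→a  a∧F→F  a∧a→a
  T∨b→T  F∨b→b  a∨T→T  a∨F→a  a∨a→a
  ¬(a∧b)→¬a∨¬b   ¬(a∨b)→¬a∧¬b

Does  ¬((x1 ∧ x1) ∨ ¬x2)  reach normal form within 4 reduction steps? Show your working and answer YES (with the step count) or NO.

Answer: YES — reaches normal form ¬x1 ∧ x2 in 4 ≤ 4 steps

Derivation:
  start: ¬((x1 ∧ x1) ∨ ¬x2)
  step 1: ¬(x1 ∧ x1) ∧ ¬¬x2
  step 2: (¬x1 ∨ ¬x1) ∧ ¬¬x2
  step 3: ¬x1 ∧ ¬¬x2
  step 4: ¬x1 ∧ x2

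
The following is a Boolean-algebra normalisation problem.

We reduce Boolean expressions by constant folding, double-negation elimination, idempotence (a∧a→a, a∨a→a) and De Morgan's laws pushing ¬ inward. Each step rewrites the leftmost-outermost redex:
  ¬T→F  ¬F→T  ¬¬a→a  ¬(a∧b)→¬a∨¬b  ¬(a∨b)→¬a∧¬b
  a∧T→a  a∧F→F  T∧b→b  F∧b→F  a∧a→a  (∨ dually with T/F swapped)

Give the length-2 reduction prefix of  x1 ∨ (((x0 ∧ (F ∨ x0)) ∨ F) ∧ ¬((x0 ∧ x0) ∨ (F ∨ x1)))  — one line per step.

  start: x1 ∨ (((x0 ∧ (F ∨ x0)) ∨ F) ∧ ¬((x0 ∧ x0) ∨ (F ∨ x1)))
  →1  x1 ∨ ((x0 ∧ (F ∨ x0)) ∧ ¬((x0 ∧ x0) ∨ (F ∨ x1)))
  →2  x1 ∨ ((x0 ∧ x0) ∧ ¬((x0 ∧ x0) ∨ (F ∨ x1)))

Answer: after 2 steps: x1 ∨ ((x0 ∧ x0) ∧ ¬((x0 ∧ x0) ∨ (F ∨ x1)))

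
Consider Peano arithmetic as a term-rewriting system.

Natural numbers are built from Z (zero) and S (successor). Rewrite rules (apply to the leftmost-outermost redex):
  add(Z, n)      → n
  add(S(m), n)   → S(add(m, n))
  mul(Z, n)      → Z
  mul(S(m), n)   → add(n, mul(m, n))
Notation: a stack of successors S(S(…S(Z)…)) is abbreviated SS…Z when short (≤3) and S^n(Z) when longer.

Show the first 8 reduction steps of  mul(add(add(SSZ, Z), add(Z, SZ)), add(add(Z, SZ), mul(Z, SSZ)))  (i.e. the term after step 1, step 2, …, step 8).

  start: mul(add(add(SSZ, Z), add(Z, SZ)), add(add(Z, SZ), mul(Z, SSZ)))
  →1  mul(add(S(add(SZ, Z)), add(Z, SZ)), add(add(Z, SZ), mul(Z, SSZ)))
  →2  mul(S(add(add(SZ, Z), add(Z, SZ))), add(add(Z, SZ), mul(Z, SSZ)))
  →3  add(add(add(Z, SZ), mul(Z, SSZ)), mul(add(add(SZ, Z), add(Z, SZ)), add(add(Z, SZ), mul(Z, SSZ))))
  →4  add(add(SZ, mul(Z, SSZ)), mul(add(add(SZ, Z), add(Z, SZ)), add(add(Z, SZ), mul(Z, SSZ))))
  →5  add(S(add(Z, mul(Z, SSZ))), mul(add(add(SZ, Z), add(Z, SZ)), add(add(Z, SZ), mul(Z, SSZ))))
  →6  S(add(add(Z, mul(Z, SSZ)), mul(add(add(SZ, Z), add(Z, SZ)), add(add(Z, SZ), mul(Z, SSZ)))))
  →7  S(add(mul(Z, SSZ), mul(add(add(SZ, Z), add(Z, SZ)), add(add(Z, SZ), mul(Z, SSZ)))))
  →8  S(add(Z, mul(add(add(SZ, Z), add(Z, SZ)), add(add(Z, SZ), mul(Z, SSZ)))))

Answer: after 8 steps: S(add(Z, mul(add(add(SZ, Z), add(Z, SZ)), add(add(Z, SZ), mul(Z, SSZ)))))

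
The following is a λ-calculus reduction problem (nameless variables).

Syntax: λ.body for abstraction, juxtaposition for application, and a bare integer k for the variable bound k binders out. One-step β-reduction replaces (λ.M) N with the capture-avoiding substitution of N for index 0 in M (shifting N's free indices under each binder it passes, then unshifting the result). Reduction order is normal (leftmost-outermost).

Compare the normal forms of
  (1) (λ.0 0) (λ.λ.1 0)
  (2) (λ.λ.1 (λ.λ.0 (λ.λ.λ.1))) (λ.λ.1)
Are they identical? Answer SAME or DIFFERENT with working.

Term A:
  start: (λ.0 0) (λ.λ.1 0)
  step 1: (λ.λ.1 0) (λ.λ.1 0)
  step 2: λ.(λ.λ.1 0) 0
  step 3: λ.λ.1 0

Term B:
  start: (λ.λ.1 (λ.λ.0 (λ.λ.λ.1))) (λ.λ.1)
  step 1: λ.(λ.λ.1) (λ.λ.0 (λ.λ.λ.1))
  step 2: λ.λ.λ.λ.0 (λ.λ.λ.1)

Answer: DIFFERENT — A ⇓ λ.λ.1 0, B ⇓ λ.λ.λ.λ.0 (λ.λ.λ.1)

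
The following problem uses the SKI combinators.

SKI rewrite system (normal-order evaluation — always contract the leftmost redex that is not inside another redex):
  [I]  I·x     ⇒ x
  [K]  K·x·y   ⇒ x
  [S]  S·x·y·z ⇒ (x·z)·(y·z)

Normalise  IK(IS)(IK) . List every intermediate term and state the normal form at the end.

  start: IK(IS)(IK)
  step 1: K(IS)(IK)
  step 2: IS
  step 3: S

Answer: normal form = S  (in 3 steps)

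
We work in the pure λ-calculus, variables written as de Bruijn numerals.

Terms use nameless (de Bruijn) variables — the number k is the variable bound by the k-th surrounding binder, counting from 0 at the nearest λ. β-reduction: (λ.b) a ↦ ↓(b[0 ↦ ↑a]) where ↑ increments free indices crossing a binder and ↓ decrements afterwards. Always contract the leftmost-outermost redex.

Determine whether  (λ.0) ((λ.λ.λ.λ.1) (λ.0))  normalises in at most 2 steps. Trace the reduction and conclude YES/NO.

  start: (λ.0) ((λ.λ.λ.λ.1) (λ.0))
  →1  (λ.λ.λ.λ.1) (λ.0)
  →2  λ.λ.λ.1

Answer: YES — reaches normal form λ.λ.λ.1 in 2 ≤ 2 steps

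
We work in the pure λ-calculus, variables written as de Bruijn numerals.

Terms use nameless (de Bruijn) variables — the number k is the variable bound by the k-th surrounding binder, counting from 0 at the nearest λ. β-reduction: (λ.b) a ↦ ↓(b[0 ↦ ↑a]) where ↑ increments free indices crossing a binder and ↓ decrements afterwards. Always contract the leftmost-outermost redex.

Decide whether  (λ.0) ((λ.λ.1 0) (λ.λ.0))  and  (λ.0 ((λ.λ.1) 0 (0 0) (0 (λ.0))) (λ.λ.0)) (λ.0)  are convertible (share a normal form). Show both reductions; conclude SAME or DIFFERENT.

Answer: SAME — A ⇓ λ.λ.0, B ⇓ λ.λ.0

Reduction:
Term A:
  start: (λ.0) ((λ.λ.1 0) (λ.λ.0))
  step 1: (λ.λ.1 0) (λ.λ.0)
  step 2: λ.(λ.λ.0) 0
  step 3: λ.λ.0

Term B:
  start: (λ.0 ((λ.λ.1) 0 (0 0) (0 (λ.0))) (λ.λ.0)) (λ.0)
  step 1: (λ.0) ((λ.λ.1) (λ.0) ((λ.0) (λ.0)) ((λ.0) (λ.0))) (λ.λ.0)
  step 2: (λ.λ.1) (λ.0) ((λ.0) (λ.0)) ((λ.0) (λ.0)) (λ.λ.0)
  step 3: (λ.λ.0) ((λ.0) (λ.0)) ((λ.0) (λ.0)) (λ.λ.0)
  step 4: (λ.0) ((λ.0) (λ.0)) (λ.λ.0)
  step 5: (λ.0) (λ.0) (λ.λ.0)
  step 6: (λ.0) (λ.λ.0)
  step 7: λ.λ.0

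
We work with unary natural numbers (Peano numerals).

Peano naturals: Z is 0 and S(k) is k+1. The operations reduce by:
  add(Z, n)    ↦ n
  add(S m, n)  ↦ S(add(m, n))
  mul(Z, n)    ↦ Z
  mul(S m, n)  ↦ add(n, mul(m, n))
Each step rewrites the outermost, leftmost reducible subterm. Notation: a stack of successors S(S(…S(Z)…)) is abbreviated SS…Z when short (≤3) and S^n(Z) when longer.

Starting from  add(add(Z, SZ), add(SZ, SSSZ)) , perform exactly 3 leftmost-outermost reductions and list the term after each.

Answer: after 3 steps: S(add(SZ, SSSZ))

Derivation:
  start: add(add(Z, SZ), add(SZ, SSSZ))
  →1  add(SZ, add(SZ, SSSZ))
  →2  S(add(Z, add(SZ, SSSZ)))
  →3  S(add(SZ, SSSZ))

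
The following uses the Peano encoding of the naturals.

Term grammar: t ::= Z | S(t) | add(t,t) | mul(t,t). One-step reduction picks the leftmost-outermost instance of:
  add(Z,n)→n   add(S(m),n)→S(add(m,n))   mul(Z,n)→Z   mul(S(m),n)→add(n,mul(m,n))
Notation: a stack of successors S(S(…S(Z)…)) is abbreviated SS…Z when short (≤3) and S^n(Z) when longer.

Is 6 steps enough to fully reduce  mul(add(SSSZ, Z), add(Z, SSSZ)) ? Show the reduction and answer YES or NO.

Answer: NO — after 6 steps the term is S(S(S(add(Z, mul(add(SSZ, Z), add(Z, SSSZ)))))), not yet normal

Working:
  start: mul(add(SSSZ, Z), add(Z, SSSZ))
  step 1: mul(S(add(SSZ, Z)), add(Z, SSSZ))
  step 2: add(add(Z, SSSZ), mul(add(SSZ, Z), add(Z, SSSZ)))
  step 3: add(SSSZ, mul(add(SSZ, Z), add(Z, SSSZ)))
  step 4: S(add(SSZ, mul(add(SSZ, Z), add(Z, SSSZ))))
  step 5: S(S(add(SZ, mul(add(SSZ, Z), add(Z, SSSZ)))))
  step 6: S(S(S(add(Z, mul(add(SSZ, Z), add(Z, SSSZ))))))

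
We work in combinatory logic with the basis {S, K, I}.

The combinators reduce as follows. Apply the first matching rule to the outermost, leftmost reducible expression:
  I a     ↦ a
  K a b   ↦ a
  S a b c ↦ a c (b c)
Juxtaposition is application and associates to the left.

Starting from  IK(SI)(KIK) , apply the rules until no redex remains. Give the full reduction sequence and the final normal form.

Answer: normal form = SI  (in 2 steps)

Reduction:
  start: IK(SI)(KIK)
  step 1: K(SI)(KIK)
  step 2: SI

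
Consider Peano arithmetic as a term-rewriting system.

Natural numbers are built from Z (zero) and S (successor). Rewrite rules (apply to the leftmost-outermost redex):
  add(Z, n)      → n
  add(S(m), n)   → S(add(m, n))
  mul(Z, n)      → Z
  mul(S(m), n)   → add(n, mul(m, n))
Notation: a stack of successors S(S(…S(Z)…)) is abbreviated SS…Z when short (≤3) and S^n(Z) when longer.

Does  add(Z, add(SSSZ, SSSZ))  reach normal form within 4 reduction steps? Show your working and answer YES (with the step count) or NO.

Answer: NO — after 4 steps the term is S(S(S(add(Z, SSSZ)))), not yet normal

Derivation:
  start: add(Z, add(SSSZ, SSSZ))
  →1  add(SSSZ, SSSZ)
  →2  S(add(SSZ, SSSZ))
  →3  S(S(add(SZ, SSSZ)))
  →4  S(S(S(add(Z, SSSZ))))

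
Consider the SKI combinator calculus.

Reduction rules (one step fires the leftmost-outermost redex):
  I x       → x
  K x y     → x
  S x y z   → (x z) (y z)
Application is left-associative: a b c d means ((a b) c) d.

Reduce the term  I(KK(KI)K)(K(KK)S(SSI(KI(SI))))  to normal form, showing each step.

  start: I(KK(KI)K)(K(KK)S(SSI(KI(SI))))
  [1] KK(KI)K(K(KK)S(SSI(KI(SI))))
  [2] KK(K(KK)S(SSI(KI(SI))))
  [3] K

Answer: normal form = K  (in 3 steps)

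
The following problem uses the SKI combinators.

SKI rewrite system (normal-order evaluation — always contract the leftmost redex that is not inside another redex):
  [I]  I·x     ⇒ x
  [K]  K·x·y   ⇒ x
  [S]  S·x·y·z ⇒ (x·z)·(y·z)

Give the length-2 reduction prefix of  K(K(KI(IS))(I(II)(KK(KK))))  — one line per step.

Answer: after 2 steps: KI

Working:
  start: K(K(KI(IS))(I(II)(KK(KK))))
  [1] K(KI(IS))
  [2] KI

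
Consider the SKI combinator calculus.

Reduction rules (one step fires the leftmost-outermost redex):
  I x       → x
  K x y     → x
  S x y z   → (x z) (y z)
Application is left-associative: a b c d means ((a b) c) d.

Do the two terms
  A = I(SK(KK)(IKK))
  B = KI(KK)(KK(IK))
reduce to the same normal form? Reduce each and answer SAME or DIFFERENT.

Term A:
  start: I(SK(KK)(IKK))
  [1] SK(KK)(IKK)
  [2] K(IKK)(KK(IKK))
  [3] IKK
  [4] KK

Term B:
  start: KI(KK)(KK(IK))
  [1] I(KK(IK))
  [2] KK(IK)
  [3] K

Answer: DIFFERENT — A ⇓ KK, B ⇓ K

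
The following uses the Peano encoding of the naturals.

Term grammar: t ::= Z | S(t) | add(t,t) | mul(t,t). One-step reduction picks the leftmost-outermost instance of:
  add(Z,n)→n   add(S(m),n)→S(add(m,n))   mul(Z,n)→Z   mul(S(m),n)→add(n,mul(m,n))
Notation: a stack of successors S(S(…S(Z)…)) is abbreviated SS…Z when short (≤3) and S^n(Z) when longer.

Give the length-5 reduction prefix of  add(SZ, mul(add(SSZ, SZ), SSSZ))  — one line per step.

Answer: after 5 steps: S(S(add(SSZ, mul(add(SZ, SZ), SSSZ))))

Working:
  start: add(SZ, mul(add(SSZ, SZ), SSSZ))
  [1] S(add(Z, mul(add(SSZ, SZ), SSSZ)))
  [2] S(mul(add(SSZ, SZ), SSSZ))
  [3] S(mul(S(add(SZ, SZ)), SSSZ))
  [4] S(add(SSSZ, mul(add(SZ, SZ), SSSZ)))
  [5] S(S(add(SSZ, mul(add(SZ, SZ), SSSZ))))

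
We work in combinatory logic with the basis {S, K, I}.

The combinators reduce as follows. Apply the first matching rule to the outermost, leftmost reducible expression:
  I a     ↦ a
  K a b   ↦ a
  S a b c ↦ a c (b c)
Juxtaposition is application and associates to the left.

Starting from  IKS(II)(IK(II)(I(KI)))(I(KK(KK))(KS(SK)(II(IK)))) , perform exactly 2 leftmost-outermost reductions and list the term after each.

Answer: after 2 steps: S(IK(II)(I(KI)))(I(KK(KK))(KS(SK)(II(IK))))

Reduction:
  start: IKS(II)(IK(II)(I(KI)))(I(KK(KK))(KS(SK)(II(IK))))
  step 1: KS(II)(IK(II)(I(KI)))(I(KK(KK))(KS(SK)(II(IK))))
  step 2: S(IK(II)(I(KI)))(I(KK(KK))(KS(SK)(II(IK))))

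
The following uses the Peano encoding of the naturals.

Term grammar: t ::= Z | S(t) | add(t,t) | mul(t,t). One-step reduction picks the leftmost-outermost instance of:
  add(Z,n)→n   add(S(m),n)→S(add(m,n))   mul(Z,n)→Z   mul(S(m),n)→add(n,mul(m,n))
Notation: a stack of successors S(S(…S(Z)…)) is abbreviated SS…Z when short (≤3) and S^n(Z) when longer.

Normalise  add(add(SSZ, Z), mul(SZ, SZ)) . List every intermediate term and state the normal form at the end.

  start: add(add(SSZ, Z), mul(SZ, SZ))
  step 1: add(S(add(SZ, Z)), mul(SZ, SZ))
  step 2: S(add(add(SZ, Z), mul(SZ, SZ)))
  step 3: S(add(S(add(Z, Z)), mul(SZ, SZ)))
  step 4: S(S(add(add(Z, Z), mul(SZ, SZ))))
  step 5: S(S(add(Z, mul(SZ, SZ))))
  step 6: S(S(mul(SZ, SZ)))
  step 7: S(S(add(SZ, mul(Z, SZ))))
  step 8: S(S(S(add(Z, mul(Z, SZ)))))
  step 9: S(S(S(mul(Z, SZ))))
  step 10: SSSZ

Answer: normal form = SSSZ  (in 10 steps)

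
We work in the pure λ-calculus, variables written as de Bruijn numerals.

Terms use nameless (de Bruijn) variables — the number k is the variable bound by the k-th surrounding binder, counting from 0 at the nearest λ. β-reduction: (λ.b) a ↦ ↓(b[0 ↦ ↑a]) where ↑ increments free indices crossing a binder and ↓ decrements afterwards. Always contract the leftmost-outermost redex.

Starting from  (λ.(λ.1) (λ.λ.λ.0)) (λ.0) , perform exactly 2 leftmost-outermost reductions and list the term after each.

  start: (λ.(λ.1) (λ.λ.λ.0)) (λ.0)
  [1] (λ.λ.0) (λ.λ.λ.0)
  [2] λ.0

Answer: after 2 steps: λ.0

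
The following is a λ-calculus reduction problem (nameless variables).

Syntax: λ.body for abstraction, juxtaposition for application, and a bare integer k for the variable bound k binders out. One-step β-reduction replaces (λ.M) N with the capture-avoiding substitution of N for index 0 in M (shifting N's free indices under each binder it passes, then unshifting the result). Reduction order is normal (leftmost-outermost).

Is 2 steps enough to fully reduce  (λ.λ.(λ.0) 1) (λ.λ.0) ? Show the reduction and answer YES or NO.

Answer: YES — reaches normal form λ.λ.λ.0 in 2 ≤ 2 steps

Derivation:
  start: (λ.λ.(λ.0) 1) (λ.λ.0)
  step 1: λ.(λ.0) (λ.λ.0)
  step 2: λ.λ.λ.0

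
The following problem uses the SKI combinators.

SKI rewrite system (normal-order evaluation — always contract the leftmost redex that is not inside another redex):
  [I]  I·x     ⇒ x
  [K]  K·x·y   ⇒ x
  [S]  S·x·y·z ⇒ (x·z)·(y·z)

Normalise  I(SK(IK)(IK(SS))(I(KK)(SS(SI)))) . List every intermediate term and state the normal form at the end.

  start: I(SK(IK)(IK(SS))(I(KK)(SS(SI))))
  →1  SK(IK)(IK(SS))(I(KK)(SS(SI)))
  →2  K(IK(SS))(IK(IK(SS)))(I(KK)(SS(SI)))
  →3  IK(SS)(I(KK)(SS(SI)))
  →4  K(SS)(I(KK)(SS(SI)))
  →5  SS

Answer: normal form = SS  (in 5 steps)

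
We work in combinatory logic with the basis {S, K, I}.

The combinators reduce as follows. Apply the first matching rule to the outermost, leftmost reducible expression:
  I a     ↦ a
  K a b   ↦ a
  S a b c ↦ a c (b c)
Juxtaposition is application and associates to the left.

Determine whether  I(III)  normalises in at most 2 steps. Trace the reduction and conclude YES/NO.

  start: I(III)
  →1  III
  →2  II

Answer: NO — after 2 steps the term is II, not yet normal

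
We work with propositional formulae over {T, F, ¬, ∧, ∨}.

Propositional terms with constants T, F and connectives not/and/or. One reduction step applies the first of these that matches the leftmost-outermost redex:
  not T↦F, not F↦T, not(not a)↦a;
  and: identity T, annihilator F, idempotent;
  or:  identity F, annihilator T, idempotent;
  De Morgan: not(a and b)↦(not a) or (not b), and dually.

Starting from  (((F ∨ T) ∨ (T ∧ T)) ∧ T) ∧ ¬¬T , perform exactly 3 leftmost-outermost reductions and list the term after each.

  start: (((F ∨ T) ∨ (T ∧ T)) ∧ T) ∧ ¬¬T
  →1  ((F ∨ T) ∨ (T ∧ T)) ∧ ¬¬T
  →2  (T ∨ (T ∧ T)) ∧ ¬¬T
  →3  T ∧ ¬¬T

Answer: after 3 steps: T ∧ ¬¬T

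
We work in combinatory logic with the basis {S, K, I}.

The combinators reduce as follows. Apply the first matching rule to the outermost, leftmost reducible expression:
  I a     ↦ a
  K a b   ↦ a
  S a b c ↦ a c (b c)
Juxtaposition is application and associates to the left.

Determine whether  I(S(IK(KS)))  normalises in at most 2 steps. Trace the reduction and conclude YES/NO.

Answer: YES — reaches normal form S(K(KS)) in 2 ≤ 2 steps

Reduction:
  start: I(S(IK(KS)))
  →1  S(IK(KS))
  →2  S(K(KS))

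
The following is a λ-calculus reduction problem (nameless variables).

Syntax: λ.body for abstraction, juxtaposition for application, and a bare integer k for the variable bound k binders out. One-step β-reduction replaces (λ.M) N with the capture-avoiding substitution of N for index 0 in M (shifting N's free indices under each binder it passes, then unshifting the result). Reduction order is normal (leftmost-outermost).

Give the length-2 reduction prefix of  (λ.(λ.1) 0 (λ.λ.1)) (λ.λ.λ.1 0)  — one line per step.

Answer: after 2 steps: (λ.λ.λ.1 0) (λ.λ.1)

Reduction:
  start: (λ.(λ.1) 0 (λ.λ.1)) (λ.λ.λ.1 0)
  →1  (λ.λ.λ.λ.1 0) (λ.λ.λ.1 0) (λ.λ.1)
  →2  (λ.λ.λ.1 0) (λ.λ.1)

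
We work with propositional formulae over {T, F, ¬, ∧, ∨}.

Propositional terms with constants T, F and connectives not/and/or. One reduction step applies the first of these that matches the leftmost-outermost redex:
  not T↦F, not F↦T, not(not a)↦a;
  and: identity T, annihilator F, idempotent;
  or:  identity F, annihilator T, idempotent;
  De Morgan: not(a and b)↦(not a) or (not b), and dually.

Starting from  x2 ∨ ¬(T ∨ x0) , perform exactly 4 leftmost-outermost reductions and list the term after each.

  start: x2 ∨ ¬(T ∨ x0)
  →1  x2 ∨ (¬T ∧ ¬x0)
  →2  x2 ∨ (F ∧ ¬x0)
  →3  x2 ∨ F
  →4  x2

Answer: after 4 steps: x2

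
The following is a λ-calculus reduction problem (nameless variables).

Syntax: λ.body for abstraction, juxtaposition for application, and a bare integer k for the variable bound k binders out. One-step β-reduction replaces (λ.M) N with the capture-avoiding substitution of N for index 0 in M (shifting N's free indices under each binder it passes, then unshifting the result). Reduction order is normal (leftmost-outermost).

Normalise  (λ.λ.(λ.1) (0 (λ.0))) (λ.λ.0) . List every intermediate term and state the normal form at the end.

Answer: normal form = λ.0  (in 2 steps)

Derivation:
  start: (λ.λ.(λ.1) (0 (λ.0))) (λ.λ.0)
  [1] λ.(λ.1) (0 (λ.0))
  [2] λ.0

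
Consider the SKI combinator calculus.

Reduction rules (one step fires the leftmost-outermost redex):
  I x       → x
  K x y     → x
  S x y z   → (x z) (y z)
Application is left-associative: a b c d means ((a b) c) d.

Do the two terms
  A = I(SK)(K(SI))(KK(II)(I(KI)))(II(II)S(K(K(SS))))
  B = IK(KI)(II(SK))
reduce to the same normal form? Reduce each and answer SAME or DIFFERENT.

Answer: SAME — A ⇓ KI, B ⇓ KI

Reduction:
Term A:
  start: I(SK)(K(SI))(KK(II)(I(KI)))(II(II)S(K(K(SS))))
  step 1: SK(K(SI))(KK(II)(I(KI)))(II(II)S(K(K(SS))))
  step 2: K(KK(II)(I(KI)))(K(SI)(KK(II)(I(KI))))(II(II)S(K(K(SS))))
  step 3: KK(II)(I(KI))(II(II)S(K(K(SS))))
  step 4: K(I(KI))(II(II)S(K(K(SS))))
  step 5: I(KI)
  step 6: KI

Term B:
  start: IK(KI)(II(SK))
  step 1: K(KI)(II(SK))
  step 2: KI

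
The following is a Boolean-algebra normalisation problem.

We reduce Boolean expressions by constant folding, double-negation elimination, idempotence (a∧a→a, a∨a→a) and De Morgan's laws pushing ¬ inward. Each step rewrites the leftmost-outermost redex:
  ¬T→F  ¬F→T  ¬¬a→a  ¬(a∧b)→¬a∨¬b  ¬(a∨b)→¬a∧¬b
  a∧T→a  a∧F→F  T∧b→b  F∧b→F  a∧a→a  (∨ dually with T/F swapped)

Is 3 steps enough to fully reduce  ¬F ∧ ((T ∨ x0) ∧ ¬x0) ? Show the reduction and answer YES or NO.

Answer: NO — after 3 steps the term is T ∧ ¬x0, not yet normal

Derivation:
  start: ¬F ∧ ((T ∨ x0) ∧ ¬x0)
  [1] T ∧ ((T ∨ x0) ∧ ¬x0)
  [2] (T ∨ x0) ∧ ¬x0
  [3] T ∧ ¬x0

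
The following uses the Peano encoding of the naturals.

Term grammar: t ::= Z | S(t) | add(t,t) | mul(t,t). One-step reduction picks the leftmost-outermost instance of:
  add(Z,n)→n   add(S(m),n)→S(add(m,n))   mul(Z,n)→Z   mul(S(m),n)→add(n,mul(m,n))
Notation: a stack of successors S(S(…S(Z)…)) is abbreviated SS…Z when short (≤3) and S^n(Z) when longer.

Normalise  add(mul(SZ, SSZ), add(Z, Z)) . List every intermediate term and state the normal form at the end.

  start: add(mul(SZ, SSZ), add(Z, Z))
  [1] add(add(SSZ, mul(Z, SSZ)), add(Z, Z))
  [2] add(S(add(SZ, mul(Z, SSZ))), add(Z, Z))
  [3] S(add(add(SZ, mul(Z, SSZ)), add(Z, Z)))
  [4] S(add(S(add(Z, mul(Z, SSZ))), add(Z, Z)))
  [5] S(S(add(add(Z, mul(Z, SSZ)), add(Z, Z))))
  [6] S(S(add(mul(Z, SSZ), add(Z, Z))))
  [7] S(S(add(Z, add(Z, Z))))
  [8] S(S(add(Z, Z)))
  [9] SSZ

Answer: normal form = SSZ  (in 9 steps)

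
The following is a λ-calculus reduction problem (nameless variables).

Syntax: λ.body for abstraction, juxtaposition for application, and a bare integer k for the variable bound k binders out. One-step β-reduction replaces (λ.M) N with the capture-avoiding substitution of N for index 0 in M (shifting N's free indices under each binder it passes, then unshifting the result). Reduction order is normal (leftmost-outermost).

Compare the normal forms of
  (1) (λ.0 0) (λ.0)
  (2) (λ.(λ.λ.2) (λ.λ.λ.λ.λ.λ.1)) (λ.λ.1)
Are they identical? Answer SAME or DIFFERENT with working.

Answer: DIFFERENT — A ⇓ λ.0, B ⇓ λ.λ.λ.1

Derivation:
Term A:
  start: (λ.0 0) (λ.0)
  step 1: (λ.0) (λ.0)
  step 2: λ.0

Term B:
  start: (λ.(λ.λ.2) (λ.λ.λ.λ.λ.λ.1)) (λ.λ.1)
  step 1: (λ.λ.λ.λ.1) (λ.λ.λ.λ.λ.λ.1)
  step 2: λ.λ.λ.1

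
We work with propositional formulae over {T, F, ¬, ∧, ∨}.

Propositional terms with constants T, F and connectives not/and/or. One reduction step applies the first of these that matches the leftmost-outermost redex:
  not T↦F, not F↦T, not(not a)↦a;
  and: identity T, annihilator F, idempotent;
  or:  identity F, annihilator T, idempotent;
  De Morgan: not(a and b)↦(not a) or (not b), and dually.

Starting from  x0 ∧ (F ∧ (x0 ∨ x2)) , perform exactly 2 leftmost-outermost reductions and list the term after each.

  start: x0 ∧ (F ∧ (x0 ∨ x2))
  [1] x0 ∧ F
  [2] F

Answer: after 2 steps: F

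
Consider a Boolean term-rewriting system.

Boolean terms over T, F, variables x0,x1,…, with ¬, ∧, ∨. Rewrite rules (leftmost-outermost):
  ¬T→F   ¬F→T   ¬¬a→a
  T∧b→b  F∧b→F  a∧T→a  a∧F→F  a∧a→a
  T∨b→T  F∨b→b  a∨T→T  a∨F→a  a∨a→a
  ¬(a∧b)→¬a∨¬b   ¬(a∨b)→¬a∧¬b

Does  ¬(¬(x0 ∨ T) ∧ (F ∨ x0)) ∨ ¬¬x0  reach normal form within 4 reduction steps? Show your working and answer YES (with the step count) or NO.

Answer: NO — after 4 steps the term is T ∨ ¬¬x0, not yet normal

Working:
  start: ¬(¬(x0 ∨ T) ∧ (F ∨ x0)) ∨ ¬¬x0
  step 1: (¬¬(x0 ∨ T) ∨ ¬(F ∨ x0)) ∨ ¬¬x0
  step 2: ((x0 ∨ T) ∨ ¬(F ∨ x0)) ∨ ¬¬x0
  step 3: (T ∨ ¬(F ∨ x0)) ∨ ¬¬x0
  step 4: T ∨ ¬¬x0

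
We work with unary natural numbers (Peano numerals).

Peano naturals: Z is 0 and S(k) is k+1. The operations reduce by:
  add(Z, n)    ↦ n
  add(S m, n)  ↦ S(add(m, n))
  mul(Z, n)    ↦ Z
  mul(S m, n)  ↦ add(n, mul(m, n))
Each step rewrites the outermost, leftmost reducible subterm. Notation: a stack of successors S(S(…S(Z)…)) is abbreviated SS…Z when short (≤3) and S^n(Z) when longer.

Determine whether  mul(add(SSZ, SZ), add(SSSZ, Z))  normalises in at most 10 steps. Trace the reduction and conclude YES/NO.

  start: mul(add(SSZ, SZ), add(SSSZ, Z))
  [1] mul(S(add(SZ, SZ)), add(SSSZ, Z))
  [2] add(add(SSSZ, Z), mul(add(SZ, SZ), add(SSSZ, Z)))
  [3] add(S(add(SSZ, Z)), mul(add(SZ, SZ), add(SSSZ, Z)))
  [4] S(add(add(SSZ, Z), mul(add(SZ, SZ), add(SSSZ, Z))))
  [5] S(add(S(add(SZ, Z)), mul(add(SZ, SZ), add(SSSZ, Z))))
  [6] S(S(add(add(SZ, Z), mul(add(SZ, SZ), add(SSSZ, Z)))))
  [7] S(S(add(S(add(Z, Z)), mul(add(SZ, SZ), add(SSSZ, Z)))))
  [8] S(S(S(add(add(Z, Z), mul(add(SZ, SZ), add(SSSZ, Z))))))
  [9] S(S(S(add(Z, mul(add(SZ, SZ), add(SSSZ, Z))))))
  [10] S(S(S(mul(add(SZ, SZ), add(SSSZ, Z)))))

Answer: NO — after 10 steps the term is S(S(S(mul(add(SZ, SZ), add(SSSZ, Z))))), not yet normal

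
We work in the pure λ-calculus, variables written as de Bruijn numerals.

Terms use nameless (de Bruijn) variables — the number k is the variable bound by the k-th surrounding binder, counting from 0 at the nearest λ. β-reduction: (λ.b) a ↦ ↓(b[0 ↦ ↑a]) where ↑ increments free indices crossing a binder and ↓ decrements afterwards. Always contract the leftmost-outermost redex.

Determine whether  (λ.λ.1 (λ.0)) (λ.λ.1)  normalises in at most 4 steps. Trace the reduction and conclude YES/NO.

  start: (λ.λ.1 (λ.0)) (λ.λ.1)
  step 1: λ.(λ.λ.1) (λ.0)
  step 2: λ.λ.λ.0

Answer: YES — reaches normal form λ.λ.λ.0 in 2 ≤ 4 steps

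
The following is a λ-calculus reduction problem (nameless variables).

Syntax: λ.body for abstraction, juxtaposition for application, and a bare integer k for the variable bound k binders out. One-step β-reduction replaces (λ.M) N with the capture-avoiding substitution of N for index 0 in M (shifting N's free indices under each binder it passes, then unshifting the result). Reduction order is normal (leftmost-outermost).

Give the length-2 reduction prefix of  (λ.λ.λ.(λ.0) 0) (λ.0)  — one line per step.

Answer: after 2 steps: λ.λ.0

Reduction:
  start: (λ.λ.λ.(λ.0) 0) (λ.0)
  →1  λ.λ.(λ.0) 0
  →2  λ.λ.0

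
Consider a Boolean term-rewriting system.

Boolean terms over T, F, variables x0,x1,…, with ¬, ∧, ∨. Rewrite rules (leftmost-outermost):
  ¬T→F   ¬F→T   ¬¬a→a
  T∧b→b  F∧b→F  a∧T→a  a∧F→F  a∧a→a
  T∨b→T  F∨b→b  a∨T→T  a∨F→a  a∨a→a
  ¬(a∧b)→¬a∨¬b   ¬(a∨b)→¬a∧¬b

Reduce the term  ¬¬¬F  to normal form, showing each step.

Answer: normal form = T  (in 2 steps)

Working:
  start: ¬¬¬F
  →1  ¬F
  →2  T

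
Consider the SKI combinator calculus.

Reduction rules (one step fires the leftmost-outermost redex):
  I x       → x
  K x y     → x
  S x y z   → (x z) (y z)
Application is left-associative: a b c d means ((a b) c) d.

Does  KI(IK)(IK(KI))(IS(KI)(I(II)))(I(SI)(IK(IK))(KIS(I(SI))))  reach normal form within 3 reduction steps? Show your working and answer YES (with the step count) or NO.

Answer: NO — after 3 steps the term is K(KI)(IS(KI)(I(II)))(I(SI)(IK(IK))(KIS(I(SI)))), not yet normal

Reduction:
  start: KI(IK)(IK(KI))(IS(KI)(I(II)))(I(SI)(IK(IK))(KIS(I(SI))))
  [1] I(IK(KI))(IS(KI)(I(II)))(I(SI)(IK(IK))(KIS(I(SI))))
  [2] IK(KI)(IS(KI)(I(II)))(I(SI)(IK(IK))(KIS(I(SI))))
  [3] K(KI)(IS(KI)(I(II)))(I(SI)(IK(IK))(KIS(I(SI))))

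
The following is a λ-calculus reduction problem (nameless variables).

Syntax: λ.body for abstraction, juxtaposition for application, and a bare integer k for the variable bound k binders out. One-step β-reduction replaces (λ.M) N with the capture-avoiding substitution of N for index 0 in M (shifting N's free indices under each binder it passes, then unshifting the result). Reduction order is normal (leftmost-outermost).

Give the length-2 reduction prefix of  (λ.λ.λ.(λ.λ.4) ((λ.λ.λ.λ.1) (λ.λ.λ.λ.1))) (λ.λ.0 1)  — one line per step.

  start: (λ.λ.λ.(λ.λ.4) ((λ.λ.λ.λ.1) (λ.λ.λ.λ.1))) (λ.λ.0 1)
  →1  λ.λ.(λ.λ.λ.λ.0 1) ((λ.λ.λ.λ.1) (λ.λ.λ.λ.1))
  →2  λ.λ.λ.λ.λ.0 1

Answer: after 2 steps: λ.λ.λ.λ.λ.0 1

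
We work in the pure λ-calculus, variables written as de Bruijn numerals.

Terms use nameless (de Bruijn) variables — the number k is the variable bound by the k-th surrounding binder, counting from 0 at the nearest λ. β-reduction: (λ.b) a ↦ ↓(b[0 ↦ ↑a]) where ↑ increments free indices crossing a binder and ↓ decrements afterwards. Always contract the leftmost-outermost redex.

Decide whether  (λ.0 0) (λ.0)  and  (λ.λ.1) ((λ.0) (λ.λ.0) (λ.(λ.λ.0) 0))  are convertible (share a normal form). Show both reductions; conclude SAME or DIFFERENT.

Term A:
  start: (λ.0 0) (λ.0)
  →1  (λ.0) (λ.0)
  →2  λ.0

Term B:
  start: (λ.λ.1) ((λ.0) (λ.λ.0) (λ.(λ.λ.0) 0))
  →1  λ.(λ.0) (λ.λ.0) (λ.(λ.λ.0) 0)
  →2  λ.(λ.λ.0) (λ.(λ.λ.0) 0)
  →3  λ.λ.0

Answer: DIFFERENT — A ⇓ λ.0, B ⇓ λ.λ.0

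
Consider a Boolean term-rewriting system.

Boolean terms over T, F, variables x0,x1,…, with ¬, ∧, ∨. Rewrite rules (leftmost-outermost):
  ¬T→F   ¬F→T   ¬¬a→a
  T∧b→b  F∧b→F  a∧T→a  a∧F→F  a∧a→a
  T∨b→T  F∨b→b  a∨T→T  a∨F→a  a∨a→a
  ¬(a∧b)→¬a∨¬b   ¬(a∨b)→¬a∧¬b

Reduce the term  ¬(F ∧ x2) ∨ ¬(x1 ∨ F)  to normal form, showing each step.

  start: ¬(F ∧ x2) ∨ ¬(x1 ∨ F)
  step 1: (¬F ∨ ¬x2) ∨ ¬(x1 ∨ F)
  step 2: (T ∨ ¬x2) ∨ ¬(x1 ∨ F)
  step 3: T ∨ ¬(x1 ∨ F)
  step 4: T

Answer: normal form = T  (in 4 steps)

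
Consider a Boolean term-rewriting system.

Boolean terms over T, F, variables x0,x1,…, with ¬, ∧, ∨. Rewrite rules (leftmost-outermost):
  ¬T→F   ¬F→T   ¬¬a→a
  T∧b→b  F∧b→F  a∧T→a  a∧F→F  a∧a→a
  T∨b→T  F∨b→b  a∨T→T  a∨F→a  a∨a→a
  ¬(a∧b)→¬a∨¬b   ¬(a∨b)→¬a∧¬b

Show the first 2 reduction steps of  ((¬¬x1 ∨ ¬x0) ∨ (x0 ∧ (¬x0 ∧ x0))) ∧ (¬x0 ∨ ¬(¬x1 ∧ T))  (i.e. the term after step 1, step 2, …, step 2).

Answer: after 2 steps: ((x1 ∨ ¬x0) ∨ (x0 ∧ (¬x0 ∧ x0))) ∧ (¬x0 ∨ (¬¬x1 ∨ ¬T))

Reduction:
  start: ((¬¬x1 ∨ ¬x0) ∨ (x0 ∧ (¬x0 ∧ x0))) ∧ (¬x0 ∨ ¬(¬x1 ∧ T))
  step 1: ((x1 ∨ ¬x0) ∨ (x0 ∧ (¬x0 ∧ x0))) ∧ (¬x0 ∨ ¬(¬x1 ∧ T))
  step 2: ((x1 ∨ ¬x0) ∨ (x0 ∧ (¬x0 ∧ x0))) ∧ (¬x0 ∨ (¬¬x1 ∨ ¬T))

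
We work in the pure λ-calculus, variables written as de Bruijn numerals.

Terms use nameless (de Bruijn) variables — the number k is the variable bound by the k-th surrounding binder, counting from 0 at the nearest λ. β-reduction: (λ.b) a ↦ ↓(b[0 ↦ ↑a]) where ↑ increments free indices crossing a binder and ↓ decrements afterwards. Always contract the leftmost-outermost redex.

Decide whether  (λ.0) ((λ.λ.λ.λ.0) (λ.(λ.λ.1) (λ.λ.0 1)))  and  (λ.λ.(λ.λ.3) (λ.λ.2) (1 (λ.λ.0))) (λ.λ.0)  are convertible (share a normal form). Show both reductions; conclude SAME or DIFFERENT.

Term A:
  start: (λ.0) ((λ.λ.λ.λ.0) (λ.(λ.λ.1) (λ.λ.0 1)))
  step 1: (λ.λ.λ.λ.0) (λ.(λ.λ.1) (λ.λ.0 1))
  step 2: λ.λ.λ.0

Term B:
  start: (λ.λ.(λ.λ.3) (λ.λ.2) (1 (λ.λ.0))) (λ.λ.0)
  step 1: λ.(λ.λ.λ.λ.0) (λ.λ.2) ((λ.λ.0) (λ.λ.0))
  step 2: λ.(λ.λ.λ.0) ((λ.λ.0) (λ.λ.0))
  step 3: λ.λ.λ.0

Answer: SAME — A ⇓ λ.λ.λ.0, B ⇓ λ.λ.λ.0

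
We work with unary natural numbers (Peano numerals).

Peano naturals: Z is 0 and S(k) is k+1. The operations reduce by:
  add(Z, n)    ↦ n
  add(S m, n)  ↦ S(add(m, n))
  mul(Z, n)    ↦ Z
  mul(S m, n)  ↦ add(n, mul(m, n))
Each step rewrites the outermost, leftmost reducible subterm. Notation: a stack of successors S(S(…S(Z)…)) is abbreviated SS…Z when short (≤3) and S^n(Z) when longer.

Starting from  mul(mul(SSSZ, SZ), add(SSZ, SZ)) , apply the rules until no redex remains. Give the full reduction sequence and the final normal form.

Answer: normal form = S^9(Z)  (in 35 steps)

Reduction:
  start: mul(mul(SSSZ, SZ), add(SSZ, SZ))
  →1  mul(add(SZ, mul(SSZ, SZ)), add(SSZ, SZ))
  →2  mul(S(add(Z, mul(SSZ, SZ))), add(SSZ, SZ))
  →3  add(add(SSZ, SZ), mul(add(Z, mul(SSZ, SZ)), add(SSZ, SZ)))
  →4  add(S(add(SZ, SZ)), mul(add(Z, mul(SSZ, SZ)), add(SSZ, SZ)))
  →5  S(add(add(SZ, SZ), mul(add(Z, mul(SSZ, SZ)), add(SSZ, SZ))))
  →6  S(add(S(add(Z, SZ)), mul(add(Z, mul(SSZ, SZ)), add(SSZ, SZ))))
  →7  S(S(add(add(Z, SZ), mul(add(Z, mul(SSZ, SZ)), add(SSZ, SZ)))))
  →8  S(S(add(SZ, mul(add(Z, mul(SSZ, SZ)), add(SSZ, SZ)))))
  →9  S(S(S(add(Z, mul(add(Z, mul(SSZ, SZ)), add(SSZ, SZ))))))
  →10  S(S(S(mul(add(Z, mul(SSZ, SZ)), add(SSZ, SZ)))))
  →11  S(S(S(mul(mul(SSZ, SZ), add(SSZ, SZ)))))
  →12  S(S(S(mul(add(SZ, mul(SZ, SZ)), add(SSZ, SZ)))))
  →13  S(S(S(mul(S(add(Z, mul(SZ, SZ))), add(SSZ, SZ)))))
  →14  S(S(S(add(add(SSZ, SZ), mul(add(Z, mul(SZ, SZ)), add(SSZ, SZ))))))
  →15  S(S(S(add(S(add(SZ, SZ)), mul(add(Z, mul(SZ, SZ)), add(SSZ, SZ))))))
  →16  S(S(S(S(add(add(SZ, SZ), mul(add(Z, mul(SZ, SZ)), add(SSZ, SZ)))))))
  →17  S(S(S(S(add(S(add(Z, SZ)), mul(add(Z, mul(SZ, SZ)), add(SSZ, SZ)))))))
  →18  S(S(S(S(S(add(add(Z, SZ), mul(add(Z, mul(SZ, SZ)), add(SSZ, SZ))))))))
  →19  S(S(S(S(S(add(SZ, mul(add(Z, mul(SZ, SZ)), add(SSZ, SZ))))))))
  →20  S(S(S(S(S(S(add(Z, mul(add(Z, mul(SZ, SZ)), add(SSZ, SZ)))))))))
  →21  S(S(S(S(S(S(mul(add(Z, mul(SZ, SZ)), add(SSZ, SZ))))))))
  →22  S(S(S(S(S(S(mul(mul(SZ, SZ), add(SSZ, SZ))))))))
  →23  S(S(S(S(S(S(mul(add(SZ, mul(Z, SZ)), add(SSZ, SZ))))))))
  →24  S(S(S(S(S(S(mul(S(add(Z, mul(Z, SZ))), add(SSZ, SZ))))))))
  →25  S(S(S(S(S(S(add(add(SSZ, SZ), mul(add(Z, mul(Z, SZ)), add(SSZ, SZ)))))))))
  →26  S(S(S(S(S(S(add(S(add(SZ, SZ)), mul(add(Z, mul(Z, SZ)), add(SSZ, SZ)))))))))
  →27  S(S(S(S(S(S(S(add(add(SZ, SZ), mul(add(Z, mul(Z, SZ)), add(SSZ, SZ))))))))))
  →28  S(S(S(S(S(S(S(add(S(add(Z, SZ)), mul(add(Z, mul(Z, SZ)), add(SSZ, SZ))))))))))
  →29  S(S(S(S(S(S(S(S(add(add(Z, SZ), mul(add(Z, mul(Z, SZ)), add(SSZ, SZ)))))))))))
  →30  S(S(S(S(S(S(S(S(add(SZ, mul(add(Z, mul(Z, SZ)), add(SSZ, SZ)))))))))))
  →31  S(S(S(S(S(S(S(S(S(add(Z, mul(add(Z, mul(Z, SZ)), add(SSZ, SZ))))))))))))
  →32  S(S(S(S(S(S(S(S(S(mul(add(Z, mul(Z, SZ)), add(SSZ, SZ)))))))))))
  →33  S(S(S(S(S(S(S(S(S(mul(mul(Z, SZ), add(SSZ, SZ)))))))))))
  →34  S(S(S(S(S(S(S(S(S(mul(Z, add(SSZ, SZ)))))))))))
  →35  S^9(Z)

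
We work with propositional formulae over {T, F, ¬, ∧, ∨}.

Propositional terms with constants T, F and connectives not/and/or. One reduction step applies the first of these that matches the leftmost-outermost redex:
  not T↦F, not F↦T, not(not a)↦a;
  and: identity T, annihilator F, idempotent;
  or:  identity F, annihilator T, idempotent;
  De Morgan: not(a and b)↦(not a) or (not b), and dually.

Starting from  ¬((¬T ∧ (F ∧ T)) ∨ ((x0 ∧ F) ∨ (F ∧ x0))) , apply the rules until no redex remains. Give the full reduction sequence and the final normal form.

  start: ¬((¬T ∧ (F ∧ T)) ∨ ((x0 ∧ F) ∨ (F ∧ x0)))
  →1  ¬(¬T ∧ (F ∧ T)) ∧ ¬((x0 ∧ F) ∨ (F ∧ x0))
  →2  (¬¬T ∨ ¬(F ∧ T)) ∧ ¬((x0 ∧ F) ∨ (F ∧ x0))
  →3  (T ∨ ¬(F ∧ T)) ∧ ¬((x0 ∧ F) ∨ (F ∧ x0))
  →4  T ∧ ¬((x0 ∧ F) ∨ (F ∧ x0))
  →5  ¬((x0 ∧ F) ∨ (F ∧ x0))
  →6  ¬(x0 ∧ F) ∧ ¬(F ∧ x0)
  →7  (¬x0 ∨ ¬F) ∧ ¬(F ∧ x0)
  →8  (¬x0 ∨ T) ∧ ¬(F ∧ x0)
  →9  T ∧ ¬(F ∧ x0)
  →10  ¬(F ∧ x0)
  →11  ¬F ∨ ¬x0
  →12  T ∨ ¬x0
  →13  T

Answer: normal form = T  (in 13 steps)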